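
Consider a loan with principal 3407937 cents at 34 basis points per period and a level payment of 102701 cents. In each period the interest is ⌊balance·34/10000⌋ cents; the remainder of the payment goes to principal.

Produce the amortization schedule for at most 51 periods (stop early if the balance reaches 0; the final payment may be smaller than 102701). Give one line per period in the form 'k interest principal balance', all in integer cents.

1. interest=⌊3407937·34/10000⌋=11586; principal=102701-11586=91115; balance=3407937-91115=3316822
2. interest=⌊3316822·34/10000⌋=11277; principal=102701-11277=91424; balance=3316822-91424=3225398
3. interest=⌊3225398·34/10000⌋=10966; principal=102701-10966=91735; balance=3225398-91735=3133663
4. interest=⌊3133663·34/10000⌋=10654; principal=102701-10654=92047; balance=3133663-92047=3041616
5. interest=⌊3041616·34/10000⌋=10341; principal=102701-10341=92360; balance=3041616-92360=2949256
6. interest=⌊2949256·34/10000⌋=10027; principal=102701-10027=92674; balance=2949256-92674=2856582
7. interest=⌊2856582·34/10000⌋=9712; principal=102701-9712=92989; balance=2856582-92989=2763593
8. interest=⌊2763593·34/10000⌋=9396; principal=102701-9396=93305; balance=2763593-93305=2670288
9. interest=⌊2670288·34/10000⌋=9078; principal=102701-9078=93623; balance=2670288-93623=2576665
10. interest=⌊2576665·34/10000⌋=8760; principal=102701-8760=93941; balance=2576665-93941=2482724
11. interest=⌊2482724·34/10000⌋=8441; principal=102701-8441=94260; balance=2482724-94260=2388464
12. interest=⌊2388464·34/10000⌋=8120; principal=102701-8120=94581; balance=2388464-94581=2293883
13. interest=⌊2293883·34/10000⌋=7799; principal=102701-7799=94902; balance=2293883-94902=2198981
14. interest=⌊2198981·34/10000⌋=7476; principal=102701-7476=95225; balance=2198981-95225=2103756
15. interest=⌊2103756·34/10000⌋=7152; principal=102701-7152=95549; balance=2103756-95549=2008207
16. interest=⌊2008207·34/10000⌋=6827; principal=102701-6827=95874; balance=2008207-95874=1912333
17. interest=⌊1912333·34/10000⌋=6501; principal=102701-6501=96200; balance=1912333-96200=1816133
18. interest=⌊1816133·34/10000⌋=6174; principal=102701-6174=96527; balance=1816133-96527=1719606
19. interest=⌊1719606·34/10000⌋=5846; principal=102701-5846=96855; balance=1719606-96855=1622751
20. interest=⌊1622751·34/10000⌋=5517; principal=102701-5517=97184; balance=1622751-97184=1525567
21. interest=⌊1525567·34/10000⌋=5186; principal=102701-5186=97515; balance=1525567-97515=1428052
22. interest=⌊1428052·34/10000⌋=4855; principal=102701-4855=97846; balance=1428052-97846=1330206
23. interest=⌊1330206·34/10000⌋=4522; principal=102701-4522=98179; balance=1330206-98179=1232027
24. interest=⌊1232027·34/10000⌋=4188; principal=102701-4188=98513; balance=1232027-98513=1133514
25. interest=⌊1133514·34/10000⌋=3853; principal=102701-3853=98848; balance=1133514-98848=1034666
26. interest=⌊1034666·34/10000⌋=3517; principal=102701-3517=99184; balance=1034666-99184=935482
27. interest=⌊935482·34/10000⌋=3180; principal=102701-3180=99521; balance=935482-99521=835961
28. interest=⌊835961·34/10000⌋=2842; principal=102701-2842=99859; balance=835961-99859=736102
29. interest=⌊736102·34/10000⌋=2502; principal=102701-2502=100199; balance=736102-100199=635903
30. interest=⌊635903·34/10000⌋=2162; principal=102701-2162=100539; balance=635903-100539=535364
31. interest=⌊535364·34/10000⌋=1820; principal=102701-1820=100881; balance=535364-100881=434483
32. interest=⌊434483·34/10000⌋=1477; principal=102701-1477=101224; balance=434483-101224=333259
33. interest=⌊333259·34/10000⌋=1133; principal=102701-1133=101568; balance=333259-101568=231691
34. interest=⌊231691·34/10000⌋=787; principal=102701-787=101914; balance=231691-101914=129777
35. interest=⌊129777·34/10000⌋=441; principal=102701-441=102260; balance=129777-102260=27517
36. interest=⌊27517·34/10000⌋=93; principal=min(102701-93,27517)=27517; balance=27517-27517=0

1 11586 91115 3316822
2 11277 91424 3225398
3 10966 91735 3133663
4 10654 92047 3041616
5 10341 92360 2949256
6 10027 92674 2856582
7 9712 92989 2763593
8 9396 93305 2670288
9 9078 93623 2576665
10 8760 93941 2482724
11 8441 94260 2388464
12 8120 94581 2293883
13 7799 94902 2198981
14 7476 95225 2103756
15 7152 95549 2008207
16 6827 95874 1912333
17 6501 96200 1816133
18 6174 96527 1719606
19 5846 96855 1622751
20 5517 97184 1525567
21 5186 97515 1428052
22 4855 97846 1330206
23 4522 98179 1232027
24 4188 98513 1133514
25 3853 98848 1034666
26 3517 99184 935482
27 3180 99521 835961
28 2842 99859 736102
29 2502 100199 635903
30 2162 100539 535364
31 1820 100881 434483
32 1477 101224 333259
33 1133 101568 231691
34 787 101914 129777
35 441 102260 27517
36 93 27517 0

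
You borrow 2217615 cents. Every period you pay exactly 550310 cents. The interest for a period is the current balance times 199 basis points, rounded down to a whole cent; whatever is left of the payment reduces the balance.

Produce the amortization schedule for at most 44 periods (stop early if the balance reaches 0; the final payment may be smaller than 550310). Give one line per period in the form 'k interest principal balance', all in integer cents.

1. interest=⌊2217615·199/10000⌋=44130; principal=550310-44130=506180; balance=2217615-506180=1711435
2. interest=⌊1711435·199/10000⌋=34057; principal=550310-34057=516253; balance=1711435-516253=1195182
3. interest=⌊1195182·199/10000⌋=23784; principal=550310-23784=526526; balance=1195182-526526=668656
4. interest=⌊668656·199/10000⌋=13306; principal=550310-13306=537004; balance=668656-537004=131652
5. interest=⌊131652·199/10000⌋=2619; principal=min(550310-2619,131652)=131652; balance=131652-131652=0

1 44130 506180 1711435
2 34057 516253 1195182
3 23784 526526 668656
4 13306 537004 131652
5 2619 131652 0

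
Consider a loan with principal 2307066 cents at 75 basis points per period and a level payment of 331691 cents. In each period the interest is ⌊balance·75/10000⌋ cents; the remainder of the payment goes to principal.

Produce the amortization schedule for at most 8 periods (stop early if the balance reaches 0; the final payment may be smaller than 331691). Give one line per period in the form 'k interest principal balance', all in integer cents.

1. interest=⌊2307066·75/10000⌋=17302; principal=331691-17302=314389; balance=2307066-314389=1992677
2. interest=⌊1992677·75/10000⌋=14945; principal=331691-14945=316746; balance=1992677-316746=1675931
3. interest=⌊1675931·75/10000⌋=12569; principal=331691-12569=319122; balance=1675931-319122=1356809
4. interest=⌊1356809·75/10000⌋=10176; principal=331691-10176=321515; balance=1356809-321515=1035294
5. interest=⌊1035294·75/10000⌋=7764; principal=331691-7764=323927; balance=1035294-323927=711367
6. interest=⌊711367·75/10000⌋=5335; principal=331691-5335=326356; balance=711367-326356=385011
7. interest=⌊385011·75/10000⌋=2887; principal=331691-2887=328804; balance=385011-328804=56207
8. interest=⌊56207·75/10000⌋=421; principal=min(331691-421,56207)=56207; balance=56207-56207=0

1 17302 314389 1992677
2 14945 316746 1675931
3 12569 319122 1356809
4 10176 321515 1035294
5 7764 323927 711367
6 5335 326356 385011
7 2887 328804 56207
8 421 56207 0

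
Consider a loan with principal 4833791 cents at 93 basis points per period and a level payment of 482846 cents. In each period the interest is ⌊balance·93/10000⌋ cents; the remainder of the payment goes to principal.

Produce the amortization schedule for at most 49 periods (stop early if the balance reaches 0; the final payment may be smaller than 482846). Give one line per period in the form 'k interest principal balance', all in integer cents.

1 44954 437892 4395899
2 40881 441965 3953934
3 36771 446075 3507859
4 32623 450223 3057636
5 28436 454410 2603226
6 24210 458636 2144590
7 19944 462902 1681688
8 15639 467207 1214481
9 11294 471552 742929
10 6909 475937 266992
11 2483 266992 0

1. interest=⌊4833791·93/10000⌋=44954; principal=482846-44954=437892; balance=4833791-437892=4395899
2. interest=⌊4395899·93/10000⌋=40881; principal=482846-40881=441965; balance=4395899-441965=3953934
3. interest=⌊3953934·93/10000⌋=36771; principal=482846-36771=446075; balance=3953934-446075=3507859
4. interest=⌊3507859·93/10000⌋=32623; principal=482846-32623=450223; balance=3507859-450223=3057636
5. interest=⌊3057636·93/10000⌋=28436; principal=482846-28436=454410; balance=3057636-454410=2603226
6. interest=⌊2603226·93/10000⌋=24210; principal=482846-24210=458636; balance=2603226-458636=2144590
7. interest=⌊2144590·93/10000⌋=19944; principal=482846-19944=462902; balance=2144590-462902=1681688
8. interest=⌊1681688·93/10000⌋=15639; principal=482846-15639=467207; balance=1681688-467207=1214481
9. interest=⌊1214481·93/10000⌋=11294; principal=482846-11294=471552; balance=1214481-471552=742929
10. interest=⌊742929·93/10000⌋=6909; principal=482846-6909=475937; balance=742929-475937=266992
11. interest=⌊266992·93/10000⌋=2483; principal=min(482846-2483,266992)=266992; balance=266992-266992=0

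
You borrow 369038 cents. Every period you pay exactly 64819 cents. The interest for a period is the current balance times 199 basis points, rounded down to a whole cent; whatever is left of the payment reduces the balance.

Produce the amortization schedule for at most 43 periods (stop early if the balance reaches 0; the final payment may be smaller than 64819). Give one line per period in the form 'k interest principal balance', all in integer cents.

1 7343 57476 311562
2 6200 58619 252943
3 5033 59786 193157
4 3843 60976 132181
5 2630 62189 69992
6 1392 63427 6565
7 130 6565 0

1. interest=⌊369038·199/10000⌋=7343; principal=64819-7343=57476; balance=369038-57476=311562
2. interest=⌊311562·199/10000⌋=6200; principal=64819-6200=58619; balance=311562-58619=252943
3. interest=⌊252943·199/10000⌋=5033; principal=64819-5033=59786; balance=252943-59786=193157
4. interest=⌊193157·199/10000⌋=3843; principal=64819-3843=60976; balance=193157-60976=132181
5. interest=⌊132181·199/10000⌋=2630; principal=64819-2630=62189; balance=132181-62189=69992
6. interest=⌊69992·199/10000⌋=1392; principal=64819-1392=63427; balance=69992-63427=6565
7. interest=⌊6565·199/10000⌋=130; principal=min(64819-130,6565)=6565; balance=6565-6565=0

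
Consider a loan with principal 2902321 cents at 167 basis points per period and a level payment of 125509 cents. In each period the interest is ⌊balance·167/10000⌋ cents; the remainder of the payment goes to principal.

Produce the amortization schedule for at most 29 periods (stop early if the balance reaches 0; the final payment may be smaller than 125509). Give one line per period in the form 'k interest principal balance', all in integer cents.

1 48468 77041 2825280
2 47182 78327 2746953
3 45874 79635 2667318
4 44544 80965 2586353
5 43192 82317 2504036
6 41817 83692 2420344
7 40419 85090 2335254
8 38998 86511 2248743
9 37554 87955 2160788
10 36085 89424 2071364
11 34591 90918 1980446
12 33073 92436 1888010
13 31529 93980 1794030
14 29960 95549 1698481
15 28364 97145 1601336
16 26742 98767 1502569
17 25092 100417 1402152
18 23415 102094 1300058
19 21710 103799 1196259
20 19977 105532 1090727
21 18215 107294 983433
22 16423 109086 874347
23 14601 110908 763439
24 12749 112760 650679
25 10866 114643 536036
26 8951 116558 419478
27 7005 118504 300974
28 5026 120483 180491
29 3014 122495 57996

1. interest=⌊2902321·167/10000⌋=48468; principal=125509-48468=77041; balance=2902321-77041=2825280
2. interest=⌊2825280·167/10000⌋=47182; principal=125509-47182=78327; balance=2825280-78327=2746953
3. interest=⌊2746953·167/10000⌋=45874; principal=125509-45874=79635; balance=2746953-79635=2667318
4. interest=⌊2667318·167/10000⌋=44544; principal=125509-44544=80965; balance=2667318-80965=2586353
5. interest=⌊2586353·167/10000⌋=43192; principal=125509-43192=82317; balance=2586353-82317=2504036
6. interest=⌊2504036·167/10000⌋=41817; principal=125509-41817=83692; balance=2504036-83692=2420344
7. interest=⌊2420344·167/10000⌋=40419; principal=125509-40419=85090; balance=2420344-85090=2335254
8. interest=⌊2335254·167/10000⌋=38998; principal=125509-38998=86511; balance=2335254-86511=2248743
9. interest=⌊2248743·167/10000⌋=37554; principal=125509-37554=87955; balance=2248743-87955=2160788
10. interest=⌊2160788·167/10000⌋=36085; principal=125509-36085=89424; balance=2160788-89424=2071364
11. interest=⌊2071364·167/10000⌋=34591; principal=125509-34591=90918; balance=2071364-90918=1980446
12. interest=⌊1980446·167/10000⌋=33073; principal=125509-33073=92436; balance=1980446-92436=1888010
13. interest=⌊1888010·167/10000⌋=31529; principal=125509-31529=93980; balance=1888010-93980=1794030
14. interest=⌊1794030·167/10000⌋=29960; principal=125509-29960=95549; balance=1794030-95549=1698481
15. interest=⌊1698481·167/10000⌋=28364; principal=125509-28364=97145; balance=1698481-97145=1601336
16. interest=⌊1601336·167/10000⌋=26742; principal=125509-26742=98767; balance=1601336-98767=1502569
17. interest=⌊1502569·167/10000⌋=25092; principal=125509-25092=100417; balance=1502569-100417=1402152
18. interest=⌊1402152·167/10000⌋=23415; principal=125509-23415=102094; balance=1402152-102094=1300058
19. interest=⌊1300058·167/10000⌋=21710; principal=125509-21710=103799; balance=1300058-103799=1196259
20. interest=⌊1196259·167/10000⌋=19977; principal=125509-19977=105532; balance=1196259-105532=1090727
21. interest=⌊1090727·167/10000⌋=18215; principal=125509-18215=107294; balance=1090727-107294=983433
22. interest=⌊983433·167/10000⌋=16423; principal=125509-16423=109086; balance=983433-109086=874347
23. interest=⌊874347·167/10000⌋=14601; principal=125509-14601=110908; balance=874347-110908=763439
24. interest=⌊763439·167/10000⌋=12749; principal=125509-12749=112760; balance=763439-112760=650679
25. interest=⌊650679·167/10000⌋=10866; principal=125509-10866=114643; balance=650679-114643=536036
26. interest=⌊536036·167/10000⌋=8951; principal=125509-8951=116558; balance=536036-116558=419478
27. interest=⌊419478·167/10000⌋=7005; principal=125509-7005=118504; balance=419478-118504=300974
28. interest=⌊300974·167/10000⌋=5026; principal=125509-5026=120483; balance=300974-120483=180491
29. interest=⌊180491·167/10000⌋=3014; principal=125509-3014=122495; balance=180491-122495=57996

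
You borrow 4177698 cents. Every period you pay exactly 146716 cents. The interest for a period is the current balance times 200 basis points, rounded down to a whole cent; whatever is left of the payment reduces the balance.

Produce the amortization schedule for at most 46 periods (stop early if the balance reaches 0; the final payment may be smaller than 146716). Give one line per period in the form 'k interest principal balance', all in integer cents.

1 83553 63163 4114535
2 82290 64426 4050109
3 81002 65714 3984395
4 79687 67029 3917366
5 78347 68369 3848997
6 76979 69737 3779260
7 75585 71131 3708129
8 74162 72554 3635575
9 72711 74005 3561570
10 71231 75485 3486085
11 69721 76995 3409090
12 68181 78535 3330555
13 66611 80105 3250450
14 65009 81707 3168743
15 63374 83342 3085401
16 61708 85008 3000393
17 60007 86709 2913684
18 58273 88443 2825241
19 56504 90212 2735029
20 54700 92016 2643013
21 52860 93856 2549157
22 50983 95733 2453424
23 49068 97648 2355776
24 47115 99601 2256175
25 45123 101593 2154582
26 43091 103625 2050957
27 41019 105697 1945260
28 38905 107811 1837449
29 36748 109968 1727481
30 34549 112167 1615314
31 32306 114410 1500904
32 30018 116698 1384206
33 27684 119032 1265174
34 25303 121413 1143761
35 22875 123841 1019920
36 20398 126318 893602
37 17872 128844 764758
38 15295 131421 633337
39 12666 134050 499287
40 9985 136731 362556
41 7251 139465 223091
42 4461 142255 80836
43 1616 80836 0

1. interest=⌊4177698·200/10000⌋=83553; principal=146716-83553=63163; balance=4177698-63163=4114535
2. interest=⌊4114535·200/10000⌋=82290; principal=146716-82290=64426; balance=4114535-64426=4050109
3. interest=⌊4050109·200/10000⌋=81002; principal=146716-81002=65714; balance=4050109-65714=3984395
4. interest=⌊3984395·200/10000⌋=79687; principal=146716-79687=67029; balance=3984395-67029=3917366
5. interest=⌊3917366·200/10000⌋=78347; principal=146716-78347=68369; balance=3917366-68369=3848997
6. interest=⌊3848997·200/10000⌋=76979; principal=146716-76979=69737; balance=3848997-69737=3779260
7. interest=⌊3779260·200/10000⌋=75585; principal=146716-75585=71131; balance=3779260-71131=3708129
8. interest=⌊3708129·200/10000⌋=74162; principal=146716-74162=72554; balance=3708129-72554=3635575
9. interest=⌊3635575·200/10000⌋=72711; principal=146716-72711=74005; balance=3635575-74005=3561570
10. interest=⌊3561570·200/10000⌋=71231; principal=146716-71231=75485; balance=3561570-75485=3486085
11. interest=⌊3486085·200/10000⌋=69721; principal=146716-69721=76995; balance=3486085-76995=3409090
12. interest=⌊3409090·200/10000⌋=68181; principal=146716-68181=78535; balance=3409090-78535=3330555
13. interest=⌊3330555·200/10000⌋=66611; principal=146716-66611=80105; balance=3330555-80105=3250450
14. interest=⌊3250450·200/10000⌋=65009; principal=146716-65009=81707; balance=3250450-81707=3168743
15. interest=⌊3168743·200/10000⌋=63374; principal=146716-63374=83342; balance=3168743-83342=3085401
16. interest=⌊3085401·200/10000⌋=61708; principal=146716-61708=85008; balance=3085401-85008=3000393
17. interest=⌊3000393·200/10000⌋=60007; principal=146716-60007=86709; balance=3000393-86709=2913684
18. interest=⌊2913684·200/10000⌋=58273; principal=146716-58273=88443; balance=2913684-88443=2825241
19. interest=⌊2825241·200/10000⌋=56504; principal=146716-56504=90212; balance=2825241-90212=2735029
20. interest=⌊2735029·200/10000⌋=54700; principal=146716-54700=92016; balance=2735029-92016=2643013
21. interest=⌊2643013·200/10000⌋=52860; principal=146716-52860=93856; balance=2643013-93856=2549157
22. interest=⌊2549157·200/10000⌋=50983; principal=146716-50983=95733; balance=2549157-95733=2453424
23. interest=⌊2453424·200/10000⌋=49068; principal=146716-49068=97648; balance=2453424-97648=2355776
24. interest=⌊2355776·200/10000⌋=47115; principal=146716-47115=99601; balance=2355776-99601=2256175
25. interest=⌊2256175·200/10000⌋=45123; principal=146716-45123=101593; balance=2256175-101593=2154582
26. interest=⌊2154582·200/10000⌋=43091; principal=146716-43091=103625; balance=2154582-103625=2050957
27. interest=⌊2050957·200/10000⌋=41019; principal=146716-41019=105697; balance=2050957-105697=1945260
28. interest=⌊1945260·200/10000⌋=38905; principal=146716-38905=107811; balance=1945260-107811=1837449
29. interest=⌊1837449·200/10000⌋=36748; principal=146716-36748=109968; balance=1837449-109968=1727481
30. interest=⌊1727481·200/10000⌋=34549; principal=146716-34549=112167; balance=1727481-112167=1615314
31. interest=⌊1615314·200/10000⌋=32306; principal=146716-32306=114410; balance=1615314-114410=1500904
32. interest=⌊1500904·200/10000⌋=30018; principal=146716-30018=116698; balance=1500904-116698=1384206
33. interest=⌊1384206·200/10000⌋=27684; principal=146716-27684=119032; balance=1384206-119032=1265174
34. interest=⌊1265174·200/10000⌋=25303; principal=146716-25303=121413; balance=1265174-121413=1143761
35. interest=⌊1143761·200/10000⌋=22875; principal=146716-22875=123841; balance=1143761-123841=1019920
36. interest=⌊1019920·200/10000⌋=20398; principal=146716-20398=126318; balance=1019920-126318=893602
37. interest=⌊893602·200/10000⌋=17872; principal=146716-17872=128844; balance=893602-128844=764758
38. interest=⌊764758·200/10000⌋=15295; principal=146716-15295=131421; balance=764758-131421=633337
39. interest=⌊633337·200/10000⌋=12666; principal=146716-12666=134050; balance=633337-134050=499287
40. interest=⌊499287·200/10000⌋=9985; principal=146716-9985=136731; balance=499287-136731=362556
41. interest=⌊362556·200/10000⌋=7251; principal=146716-7251=139465; balance=362556-139465=223091
42. interest=⌊223091·200/10000⌋=4461; principal=146716-4461=142255; balance=223091-142255=80836
43. interest=⌊80836·200/10000⌋=1616; principal=min(146716-1616,80836)=80836; balance=80836-80836=0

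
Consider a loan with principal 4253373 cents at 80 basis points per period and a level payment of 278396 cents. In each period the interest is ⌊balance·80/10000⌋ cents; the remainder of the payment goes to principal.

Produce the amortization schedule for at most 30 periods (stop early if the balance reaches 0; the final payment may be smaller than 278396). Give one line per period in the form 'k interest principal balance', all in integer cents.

1. interest=⌊4253373·80/10000⌋=34026; principal=278396-34026=244370; balance=4253373-244370=4009003
2. interest=⌊4009003·80/10000⌋=32072; principal=278396-32072=246324; balance=4009003-246324=3762679
3. interest=⌊3762679·80/10000⌋=30101; principal=278396-30101=248295; balance=3762679-248295=3514384
4. interest=⌊3514384·80/10000⌋=28115; principal=278396-28115=250281; balance=3514384-250281=3264103
5. interest=⌊3264103·80/10000⌋=26112; principal=278396-26112=252284; balance=3264103-252284=3011819
6. interest=⌊3011819·80/10000⌋=24094; principal=278396-24094=254302; balance=3011819-254302=2757517
7. interest=⌊2757517·80/10000⌋=22060; principal=278396-22060=256336; balance=2757517-256336=2501181
8. interest=⌊2501181·80/10000⌋=20009; principal=278396-20009=258387; balance=2501181-258387=2242794
9. interest=⌊2242794·80/10000⌋=17942; principal=278396-17942=260454; balance=2242794-260454=1982340
10. interest=⌊1982340·80/10000⌋=15858; principal=278396-15858=262538; balance=1982340-262538=1719802
11. interest=⌊1719802·80/10000⌋=13758; principal=278396-13758=264638; balance=1719802-264638=1455164
12. interest=⌊1455164·80/10000⌋=11641; principal=278396-11641=266755; balance=1455164-266755=1188409
13. interest=⌊1188409·80/10000⌋=9507; principal=278396-9507=268889; balance=1188409-268889=919520
14. interest=⌊919520·80/10000⌋=7356; principal=278396-7356=271040; balance=919520-271040=648480
15. interest=⌊648480·80/10000⌋=5187; principal=278396-5187=273209; balance=648480-273209=375271
16. interest=⌊375271·80/10000⌋=3002; principal=278396-3002=275394; balance=375271-275394=99877
17. interest=⌊99877·80/10000⌋=799; principal=min(278396-799,99877)=99877; balance=99877-99877=0

1 34026 244370 4009003
2 32072 246324 3762679
3 30101 248295 3514384
4 28115 250281 3264103
5 26112 252284 3011819
6 24094 254302 2757517
7 22060 256336 2501181
8 20009 258387 2242794
9 17942 260454 1982340
10 15858 262538 1719802
11 13758 264638 1455164
12 11641 266755 1188409
13 9507 268889 919520
14 7356 271040 648480
15 5187 273209 375271
16 3002 275394 99877
17 799 99877 0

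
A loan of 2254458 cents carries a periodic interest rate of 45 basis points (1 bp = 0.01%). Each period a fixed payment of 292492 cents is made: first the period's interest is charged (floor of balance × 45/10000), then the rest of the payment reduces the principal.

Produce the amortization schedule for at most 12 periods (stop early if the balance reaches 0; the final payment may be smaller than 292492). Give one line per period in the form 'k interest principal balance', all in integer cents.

1. interest=⌊2254458·45/10000⌋=10145; principal=292492-10145=282347; balance=2254458-282347=1972111
2. interest=⌊1972111·45/10000⌋=8874; principal=292492-8874=283618; balance=1972111-283618=1688493
3. interest=⌊1688493·45/10000⌋=7598; principal=292492-7598=284894; balance=1688493-284894=1403599
4. interest=⌊1403599·45/10000⌋=6316; principal=292492-6316=286176; balance=1403599-286176=1117423
5. interest=⌊1117423·45/10000⌋=5028; principal=292492-5028=287464; balance=1117423-287464=829959
6. interest=⌊829959·45/10000⌋=3734; principal=292492-3734=288758; balance=829959-288758=541201
7. interest=⌊541201·45/10000⌋=2435; principal=292492-2435=290057; balance=541201-290057=251144
8. interest=⌊251144·45/10000⌋=1130; principal=min(292492-1130,251144)=251144; balance=251144-251144=0

1 10145 282347 1972111
2 8874 283618 1688493
3 7598 284894 1403599
4 6316 286176 1117423
5 5028 287464 829959
6 3734 288758 541201
7 2435 290057 251144
8 1130 251144 0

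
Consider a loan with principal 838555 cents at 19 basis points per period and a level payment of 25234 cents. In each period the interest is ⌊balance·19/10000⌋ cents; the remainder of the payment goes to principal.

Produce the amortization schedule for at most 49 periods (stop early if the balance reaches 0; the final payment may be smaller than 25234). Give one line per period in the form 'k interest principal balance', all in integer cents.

1 1593 23641 814914
2 1548 23686 791228
3 1503 23731 767497
4 1458 23776 743721
5 1413 23821 719900
6 1367 23867 696033
7 1322 23912 672121
8 1277 23957 648164
9 1231 24003 624161
10 1185 24049 600112
11 1140 24094 576018
12 1094 24140 551878
13 1048 24186 527692
14 1002 24232 503460
15 956 24278 479182
16 910 24324 454858
17 864 24370 430488
18 817 24417 406071
19 771 24463 381608
20 725 24509 357099
21 678 24556 332543
22 631 24603 307940
23 585 24649 283291
24 538 24696 258595
25 491 24743 233852
26 444 24790 209062
27 397 24837 184225
28 350 24884 159341
29 302 24932 134409
30 255 24979 109430
31 207 25027 84403
32 160 25074 59329
33 112 25122 34207
34 64 25170 9037
35 17 9037 0

1. interest=⌊838555·19/10000⌋=1593; principal=25234-1593=23641; balance=838555-23641=814914
2. interest=⌊814914·19/10000⌋=1548; principal=25234-1548=23686; balance=814914-23686=791228
3. interest=⌊791228·19/10000⌋=1503; principal=25234-1503=23731; balance=791228-23731=767497
4. interest=⌊767497·19/10000⌋=1458; principal=25234-1458=23776; balance=767497-23776=743721
5. interest=⌊743721·19/10000⌋=1413; principal=25234-1413=23821; balance=743721-23821=719900
6. interest=⌊719900·19/10000⌋=1367; principal=25234-1367=23867; balance=719900-23867=696033
7. interest=⌊696033·19/10000⌋=1322; principal=25234-1322=23912; balance=696033-23912=672121
8. interest=⌊672121·19/10000⌋=1277; principal=25234-1277=23957; balance=672121-23957=648164
9. interest=⌊648164·19/10000⌋=1231; principal=25234-1231=24003; balance=648164-24003=624161
10. interest=⌊624161·19/10000⌋=1185; principal=25234-1185=24049; balance=624161-24049=600112
11. interest=⌊600112·19/10000⌋=1140; principal=25234-1140=24094; balance=600112-24094=576018
12. interest=⌊576018·19/10000⌋=1094; principal=25234-1094=24140; balance=576018-24140=551878
13. interest=⌊551878·19/10000⌋=1048; principal=25234-1048=24186; balance=551878-24186=527692
14. interest=⌊527692·19/10000⌋=1002; principal=25234-1002=24232; balance=527692-24232=503460
15. interest=⌊503460·19/10000⌋=956; principal=25234-956=24278; balance=503460-24278=479182
16. interest=⌊479182·19/10000⌋=910; principal=25234-910=24324; balance=479182-24324=454858
17. interest=⌊454858·19/10000⌋=864; principal=25234-864=24370; balance=454858-24370=430488
18. interest=⌊430488·19/10000⌋=817; principal=25234-817=24417; balance=430488-24417=406071
19. interest=⌊406071·19/10000⌋=771; principal=25234-771=24463; balance=406071-24463=381608
20. interest=⌊381608·19/10000⌋=725; principal=25234-725=24509; balance=381608-24509=357099
21. interest=⌊357099·19/10000⌋=678; principal=25234-678=24556; balance=357099-24556=332543
22. interest=⌊332543·19/10000⌋=631; principal=25234-631=24603; balance=332543-24603=307940
23. interest=⌊307940·19/10000⌋=585; principal=25234-585=24649; balance=307940-24649=283291
24. interest=⌊283291·19/10000⌋=538; principal=25234-538=24696; balance=283291-24696=258595
25. interest=⌊258595·19/10000⌋=491; principal=25234-491=24743; balance=258595-24743=233852
26. interest=⌊233852·19/10000⌋=444; principal=25234-444=24790; balance=233852-24790=209062
27. interest=⌊209062·19/10000⌋=397; principal=25234-397=24837; balance=209062-24837=184225
28. interest=⌊184225·19/10000⌋=350; principal=25234-350=24884; balance=184225-24884=159341
29. interest=⌊159341·19/10000⌋=302; principal=25234-302=24932; balance=159341-24932=134409
30. interest=⌊134409·19/10000⌋=255; principal=25234-255=24979; balance=134409-24979=109430
31. interest=⌊109430·19/10000⌋=207; principal=25234-207=25027; balance=109430-25027=84403
32. interest=⌊84403·19/10000⌋=160; principal=25234-160=25074; balance=84403-25074=59329
33. interest=⌊59329·19/10000⌋=112; principal=25234-112=25122; balance=59329-25122=34207
34. interest=⌊34207·19/10000⌋=64; principal=25234-64=25170; balance=34207-25170=9037
35. interest=⌊9037·19/10000⌋=17; principal=min(25234-17,9037)=9037; balance=9037-9037=0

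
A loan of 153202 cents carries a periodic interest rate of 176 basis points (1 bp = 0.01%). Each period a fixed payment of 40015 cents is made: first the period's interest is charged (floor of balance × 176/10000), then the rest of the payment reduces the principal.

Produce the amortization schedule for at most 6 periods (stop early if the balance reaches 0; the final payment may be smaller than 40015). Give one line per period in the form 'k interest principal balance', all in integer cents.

1. interest=⌊153202·176/10000⌋=2696; principal=40015-2696=37319; balance=153202-37319=115883
2. interest=⌊115883·176/10000⌋=2039; principal=40015-2039=37976; balance=115883-37976=77907
3. interest=⌊77907·176/10000⌋=1371; principal=40015-1371=38644; balance=77907-38644=39263
4. interest=⌊39263·176/10000⌋=691; principal=min(40015-691,39263)=39263; balance=39263-39263=0

1 2696 37319 115883
2 2039 37976 77907
3 1371 38644 39263
4 691 39263 0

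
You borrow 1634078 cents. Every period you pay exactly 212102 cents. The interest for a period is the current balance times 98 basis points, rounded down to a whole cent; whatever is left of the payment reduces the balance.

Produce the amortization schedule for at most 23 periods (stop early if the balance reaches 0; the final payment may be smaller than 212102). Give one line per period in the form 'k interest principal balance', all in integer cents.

1 16013 196089 1437989
2 14092 198010 1239979
3 12151 199951 1040028
4 10192 201910 838118
5 8213 203889 634229
6 6215 205887 428342
7 4197 207905 220437
8 2160 209942 10495
9 102 10495 0

1. interest=⌊1634078·98/10000⌋=16013; principal=212102-16013=196089; balance=1634078-196089=1437989
2. interest=⌊1437989·98/10000⌋=14092; principal=212102-14092=198010; balance=1437989-198010=1239979
3. interest=⌊1239979·98/10000⌋=12151; principal=212102-12151=199951; balance=1239979-199951=1040028
4. interest=⌊1040028·98/10000⌋=10192; principal=212102-10192=201910; balance=1040028-201910=838118
5. interest=⌊838118·98/10000⌋=8213; principal=212102-8213=203889; balance=838118-203889=634229
6. interest=⌊634229·98/10000⌋=6215; principal=212102-6215=205887; balance=634229-205887=428342
7. interest=⌊428342·98/10000⌋=4197; principal=212102-4197=207905; balance=428342-207905=220437
8. interest=⌊220437·98/10000⌋=2160; principal=212102-2160=209942; balance=220437-209942=10495
9. interest=⌊10495·98/10000⌋=102; principal=min(212102-102,10495)=10495; balance=10495-10495=0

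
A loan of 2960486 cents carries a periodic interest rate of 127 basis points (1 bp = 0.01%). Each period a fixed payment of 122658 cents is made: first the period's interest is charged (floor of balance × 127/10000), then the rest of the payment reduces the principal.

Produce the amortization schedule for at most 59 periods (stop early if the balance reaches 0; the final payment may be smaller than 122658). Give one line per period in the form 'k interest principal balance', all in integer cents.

1. interest=⌊2960486·127/10000⌋=37598; principal=122658-37598=85060; balance=2960486-85060=2875426
2. interest=⌊2875426·127/10000⌋=36517; principal=122658-36517=86141; balance=2875426-86141=2789285
3. interest=⌊2789285·127/10000⌋=35423; principal=122658-35423=87235; balance=2789285-87235=2702050
4. interest=⌊2702050·127/10000⌋=34316; principal=122658-34316=88342; balance=2702050-88342=2613708
5. interest=⌊2613708·127/10000⌋=33194; principal=122658-33194=89464; balance=2613708-89464=2524244
6. interest=⌊2524244·127/10000⌋=32057; principal=122658-32057=90601; balance=2524244-90601=2433643
7. interest=⌊2433643·127/10000⌋=30907; principal=122658-30907=91751; balance=2433643-91751=2341892
8. interest=⌊2341892·127/10000⌋=29742; principal=122658-29742=92916; balance=2341892-92916=2248976
9. interest=⌊2248976·127/10000⌋=28561; principal=122658-28561=94097; balance=2248976-94097=2154879
10. interest=⌊2154879·127/10000⌋=27366; principal=122658-27366=95292; balance=2154879-95292=2059587
11. interest=⌊2059587·127/10000⌋=26156; principal=122658-26156=96502; balance=2059587-96502=1963085
12. interest=⌊1963085·127/10000⌋=24931; principal=122658-24931=97727; balance=1963085-97727=1865358
13. interest=⌊1865358·127/10000⌋=23690; principal=122658-23690=98968; balance=1865358-98968=1766390
14. interest=⌊1766390·127/10000⌋=22433; principal=122658-22433=100225; balance=1766390-100225=1666165
15. interest=⌊1666165·127/10000⌋=21160; principal=122658-21160=101498; balance=1666165-101498=1564667
16. interest=⌊1564667·127/10000⌋=19871; principal=122658-19871=102787; balance=1564667-102787=1461880
17. interest=⌊1461880·127/10000⌋=18565; principal=122658-18565=104093; balance=1461880-104093=1357787
18. interest=⌊1357787·127/10000⌋=17243; principal=122658-17243=105415; balance=1357787-105415=1252372
19. interest=⌊1252372·127/10000⌋=15905; principal=122658-15905=106753; balance=1252372-106753=1145619
20. interest=⌊1145619·127/10000⌋=14549; principal=122658-14549=108109; balance=1145619-108109=1037510
21. interest=⌊1037510·127/10000⌋=13176; principal=122658-13176=109482; balance=1037510-109482=928028
22. interest=⌊928028·127/10000⌋=11785; principal=122658-11785=110873; balance=928028-110873=817155
23. interest=⌊817155·127/10000⌋=10377; principal=122658-10377=112281; balance=817155-112281=704874
24. interest=⌊704874·127/10000⌋=8951; principal=122658-8951=113707; balance=704874-113707=591167
25. interest=⌊591167·127/10000⌋=7507; principal=122658-7507=115151; balance=591167-115151=476016
26. interest=⌊476016·127/10000⌋=6045; principal=122658-6045=116613; balance=476016-116613=359403
27. interest=⌊359403·127/10000⌋=4564; principal=122658-4564=118094; balance=359403-118094=241309
28. interest=⌊241309·127/10000⌋=3064; principal=122658-3064=119594; balance=241309-119594=121715
29. interest=⌊121715·127/10000⌋=1545; principal=122658-1545=121113; balance=121715-121113=602
30. interest=⌊602·127/10000⌋=7; principal=min(122658-7,602)=602; balance=602-602=0

1 37598 85060 2875426
2 36517 86141 2789285
3 35423 87235 2702050
4 34316 88342 2613708
5 33194 89464 2524244
6 32057 90601 2433643
7 30907 91751 2341892
8 29742 92916 2248976
9 28561 94097 2154879
10 27366 95292 2059587
11 26156 96502 1963085
12 24931 97727 1865358
13 23690 98968 1766390
14 22433 100225 1666165
15 21160 101498 1564667
16 19871 102787 1461880
17 18565 104093 1357787
18 17243 105415 1252372
19 15905 106753 1145619
20 14549 108109 1037510
21 13176 109482 928028
22 11785 110873 817155
23 10377 112281 704874
24 8951 113707 591167
25 7507 115151 476016
26 6045 116613 359403
27 4564 118094 241309
28 3064 119594 121715
29 1545 121113 602
30 7 602 0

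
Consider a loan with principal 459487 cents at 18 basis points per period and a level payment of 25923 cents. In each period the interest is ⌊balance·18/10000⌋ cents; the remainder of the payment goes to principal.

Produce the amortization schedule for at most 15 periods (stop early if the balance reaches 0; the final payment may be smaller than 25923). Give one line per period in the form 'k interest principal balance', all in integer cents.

1. interest=⌊459487·18/10000⌋=827; principal=25923-827=25096; balance=459487-25096=434391
2. interest=⌊434391·18/10000⌋=781; principal=25923-781=25142; balance=434391-25142=409249
3. interest=⌊409249·18/10000⌋=736; principal=25923-736=25187; balance=409249-25187=384062
4. interest=⌊384062·18/10000⌋=691; principal=25923-691=25232; balance=384062-25232=358830
5. interest=⌊358830·18/10000⌋=645; principal=25923-645=25278; balance=358830-25278=333552
6. interest=⌊333552·18/10000⌋=600; principal=25923-600=25323; balance=333552-25323=308229
7. interest=⌊308229·18/10000⌋=554; principal=25923-554=25369; balance=308229-25369=282860
8. interest=⌊282860·18/10000⌋=509; principal=25923-509=25414; balance=282860-25414=257446
9. interest=⌊257446·18/10000⌋=463; principal=25923-463=25460; balance=257446-25460=231986
10. interest=⌊231986·18/10000⌋=417; principal=25923-417=25506; balance=231986-25506=206480
11. interest=⌊206480·18/10000⌋=371; principal=25923-371=25552; balance=206480-25552=180928
12. interest=⌊180928·18/10000⌋=325; principal=25923-325=25598; balance=180928-25598=155330
13. interest=⌊155330·18/10000⌋=279; principal=25923-279=25644; balance=155330-25644=129686
14. interest=⌊129686·18/10000⌋=233; principal=25923-233=25690; balance=129686-25690=103996
15. interest=⌊103996·18/10000⌋=187; principal=25923-187=25736; balance=103996-25736=78260

1 827 25096 434391
2 781 25142 409249
3 736 25187 384062
4 691 25232 358830
5 645 25278 333552
6 600 25323 308229
7 554 25369 282860
8 509 25414 257446
9 463 25460 231986
10 417 25506 206480
11 371 25552 180928
12 325 25598 155330
13 279 25644 129686
14 233 25690 103996
15 187 25736 78260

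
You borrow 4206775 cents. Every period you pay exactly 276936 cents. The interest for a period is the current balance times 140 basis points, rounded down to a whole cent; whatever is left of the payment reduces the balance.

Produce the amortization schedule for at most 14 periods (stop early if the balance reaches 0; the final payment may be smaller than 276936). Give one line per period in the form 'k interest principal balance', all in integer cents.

1. interest=⌊4206775·140/10000⌋=58894; principal=276936-58894=218042; balance=4206775-218042=3988733
2. interest=⌊3988733·140/10000⌋=55842; principal=276936-55842=221094; balance=3988733-221094=3767639
3. interest=⌊3767639·140/10000⌋=52746; principal=276936-52746=224190; balance=3767639-224190=3543449
4. interest=⌊3543449·140/10000⌋=49608; principal=276936-49608=227328; balance=3543449-227328=3316121
5. interest=⌊3316121·140/10000⌋=46425; principal=276936-46425=230511; balance=3316121-230511=3085610
6. interest=⌊3085610·140/10000⌋=43198; principal=276936-43198=233738; balance=3085610-233738=2851872
7. interest=⌊2851872·140/10000⌋=39926; principal=276936-39926=237010; balance=2851872-237010=2614862
8. interest=⌊2614862·140/10000⌋=36608; principal=276936-36608=240328; balance=2614862-240328=2374534
9. interest=⌊2374534·140/10000⌋=33243; principal=276936-33243=243693; balance=2374534-243693=2130841
10. interest=⌊2130841·140/10000⌋=29831; principal=276936-29831=247105; balance=2130841-247105=1883736
11. interest=⌊1883736·140/10000⌋=26372; principal=276936-26372=250564; balance=1883736-250564=1633172
12. interest=⌊1633172·140/10000⌋=22864; principal=276936-22864=254072; balance=1633172-254072=1379100
13. interest=⌊1379100·140/10000⌋=19307; principal=276936-19307=257629; balance=1379100-257629=1121471
14. interest=⌊1121471·140/10000⌋=15700; principal=276936-15700=261236; balance=1121471-261236=860235

1 58894 218042 3988733
2 55842 221094 3767639
3 52746 224190 3543449
4 49608 227328 3316121
5 46425 230511 3085610
6 43198 233738 2851872
7 39926 237010 2614862
8 36608 240328 2374534
9 33243 243693 2130841
10 29831 247105 1883736
11 26372 250564 1633172
12 22864 254072 1379100
13 19307 257629 1121471
14 15700 261236 860235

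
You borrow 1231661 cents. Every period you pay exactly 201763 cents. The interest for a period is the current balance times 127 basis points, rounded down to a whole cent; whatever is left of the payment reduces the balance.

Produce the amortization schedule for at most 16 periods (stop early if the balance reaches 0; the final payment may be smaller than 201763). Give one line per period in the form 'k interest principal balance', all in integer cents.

1. interest=⌊1231661·127/10000⌋=15642; principal=201763-15642=186121; balance=1231661-186121=1045540
2. interest=⌊1045540·127/10000⌋=13278; principal=201763-13278=188485; balance=1045540-188485=857055
3. interest=⌊857055·127/10000⌋=10884; principal=201763-10884=190879; balance=857055-190879=666176
4. interest=⌊666176·127/10000⌋=8460; principal=201763-8460=193303; balance=666176-193303=472873
5. interest=⌊472873·127/10000⌋=6005; principal=201763-6005=195758; balance=472873-195758=277115
6. interest=⌊277115·127/10000⌋=3519; principal=201763-3519=198244; balance=277115-198244=78871
7. interest=⌊78871·127/10000⌋=1001; principal=min(201763-1001,78871)=78871; balance=78871-78871=0

1 15642 186121 1045540
2 13278 188485 857055
3 10884 190879 666176
4 8460 193303 472873
5 6005 195758 277115
6 3519 198244 78871
7 1001 78871 0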